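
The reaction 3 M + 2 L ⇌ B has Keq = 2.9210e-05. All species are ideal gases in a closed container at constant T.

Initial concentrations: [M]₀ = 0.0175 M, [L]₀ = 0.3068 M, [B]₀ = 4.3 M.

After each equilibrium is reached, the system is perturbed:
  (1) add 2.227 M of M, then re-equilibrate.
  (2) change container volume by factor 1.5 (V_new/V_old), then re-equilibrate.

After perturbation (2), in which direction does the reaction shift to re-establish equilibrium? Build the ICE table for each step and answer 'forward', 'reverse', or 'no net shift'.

Direction: reverse

Q₀ = 8.5240e+06 vs Keq = 2.9210e-05 ⇒ Q>K, reverse
Step 1:
                    M           L           B
  Initial      0.0175      0.3068         4.3
  Change        9.525        6.35      -3.175
  Equil         9.543       6.657       1.125
  solve Keq expr → x = -3.175; check Q = 2.9210e-05
Then add 2.227 M of M.
Step 2:
                    M           L           B
  Initial       11.77       6.657       1.125
  Change      -0.8525     -0.5683      0.2842
  Equil         10.92       6.089       1.409
  solve Keq expr → x = 0.2842; check Q = 2.9210e-05
Then change container volume by factor 1.5 (V_new/V_old).
Step 3:
                    M           L           B
  Initial       7.278       4.059      0.9394
  Change        1.395        0.93      -0.465
  Equil         8.673       4.989      0.4744
  solve Keq expr → x = -0.465; check Q = 2.9210e-05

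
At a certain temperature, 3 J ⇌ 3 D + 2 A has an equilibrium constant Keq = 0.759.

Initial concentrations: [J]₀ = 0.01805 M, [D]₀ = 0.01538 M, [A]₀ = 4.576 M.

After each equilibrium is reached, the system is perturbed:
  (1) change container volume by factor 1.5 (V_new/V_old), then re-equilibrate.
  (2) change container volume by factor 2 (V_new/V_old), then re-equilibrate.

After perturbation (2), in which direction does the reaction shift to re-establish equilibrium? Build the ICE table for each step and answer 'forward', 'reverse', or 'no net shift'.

Q₀ = 12.95 vs Keq = 0.759 ⇒ Q>K, reverse
Step 1:
                    J           D           A
  init        0.01805     0.01538       4.576
  Δ          0.007063   -0.007063   -0.004709
  eq          0.02511    0.008317       4.571
  solve Keq expr → x = -0.002354; check Q = 0.759
Then change container volume by factor 1.5 (V_new/V_old).
Step 2:
                    J           D           A
  init        0.01674    0.005545       3.048
  Δ         -0.001199    0.001199  7.9950e-04
  eq          0.01554    0.006744       3.048
  solve Keq expr → x = 3.9975e-04; check Q = 0.759
Then change container volume by factor 2 (V_new/V_old).
Step 3:
                    J           D           A
  init       0.007771    0.003372       1.524
  Δ         -0.001172    0.001172  7.8129e-04
  eq           0.0066    0.004544       1.525
  solve Keq expr → x = 3.9065e-04; check Q = 0.759

Direction: forward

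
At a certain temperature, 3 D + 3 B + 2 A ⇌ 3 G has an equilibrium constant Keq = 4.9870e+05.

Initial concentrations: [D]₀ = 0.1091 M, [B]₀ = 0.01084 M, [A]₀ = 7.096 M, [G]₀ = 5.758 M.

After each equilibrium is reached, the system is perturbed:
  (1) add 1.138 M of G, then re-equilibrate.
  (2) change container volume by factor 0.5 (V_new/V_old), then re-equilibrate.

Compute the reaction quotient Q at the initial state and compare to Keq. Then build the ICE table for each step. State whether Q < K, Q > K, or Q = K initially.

Q₀ = 2.2921e+09 vs Keq = 4.9870e+05 ⇒ Q>K, reverse
Step 1:
                   D          B          A          G
  I           0.1091    0.01084      7.096      5.758
  C          0.08725    0.08725    0.05817   -0.08725
  E           0.1963    0.09809      7.154      5.671
  solve Keq expr → x = -0.02908; check Q = 4.9870e+05
Then add 1.138 M of G.
Step 2:
                   D          B          A          G
  I           0.1963    0.09809      7.154      6.809
  C           0.0124     0.0124   0.008267    -0.0124
  E           0.2088     0.1105      7.162      6.796
  solve Keq expr → x = -0.004134; check Q = 4.9870e+05
Then change container volume by factor 0.5 (V_new/V_old).
Step 3:
                   D          B          A          G
  I           0.4175      0.221      14.32      13.59
  C          -0.1215    -0.1215   -0.08103     0.1215
  E            0.296    0.09944      14.24      13.71
  solve Keq expr → x = 0.04051; check Q = 4.9870e+05

Q₀ = 2.2921e+09; Q > K (proceeds reverse)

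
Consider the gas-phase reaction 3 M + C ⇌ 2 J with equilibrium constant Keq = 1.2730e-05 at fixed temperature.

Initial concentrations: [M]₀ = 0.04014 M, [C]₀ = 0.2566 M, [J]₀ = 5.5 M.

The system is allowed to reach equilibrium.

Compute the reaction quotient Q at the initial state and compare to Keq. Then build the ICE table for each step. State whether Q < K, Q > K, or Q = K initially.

Q₀ = 1.8228e+06 vs Keq = 1.2730e-05 ⇒ Q>K, reverse
Step 1:
                    M           C           J
  init        0.04014      0.2566         5.5
  Δ             8.039        2.68       -5.36
  eq             8.08       2.936      0.1404
  solve Keq expr → x = -2.68; check Q = 1.2730e-05

Q₀ = 1.8228e+06; Q > K (proceeds reverse)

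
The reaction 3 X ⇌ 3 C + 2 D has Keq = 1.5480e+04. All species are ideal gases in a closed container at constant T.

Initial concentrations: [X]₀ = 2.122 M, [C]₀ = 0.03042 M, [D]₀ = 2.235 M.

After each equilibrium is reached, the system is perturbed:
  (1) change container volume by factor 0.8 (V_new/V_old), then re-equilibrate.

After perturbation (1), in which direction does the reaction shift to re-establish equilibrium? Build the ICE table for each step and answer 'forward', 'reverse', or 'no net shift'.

Q₀ = 1.4716e-05 vs Keq = 1.5480e+04 ⇒ Q<K, forward
Step 1:
                  X         C         D
  init        2.122   0.03042     2.235
  Δ          -1.939     1.939     1.293
  eq         0.1831     1.969     3.528
  solve Keq expr → x = 0.6463; check Q = 1.5480e+04
Then change container volume by factor 0.8 (V_new/V_old).
Step 2:
                  X         C         D
  init       0.2289     2.462     4.409
  Δ         0.03236  -0.03236  -0.02158
  eq         0.2613     2.429     4.388
  solve Keq expr → x = -0.01079; check Q = 1.5480e+04

Direction: reverse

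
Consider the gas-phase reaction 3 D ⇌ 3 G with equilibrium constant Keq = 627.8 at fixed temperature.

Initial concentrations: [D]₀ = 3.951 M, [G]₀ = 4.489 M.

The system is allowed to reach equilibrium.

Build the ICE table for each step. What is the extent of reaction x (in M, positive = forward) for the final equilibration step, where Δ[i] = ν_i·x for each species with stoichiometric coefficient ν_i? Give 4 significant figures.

x = 1.023 M

Q₀ = 1.467 vs Keq = 627.8 ⇒ Q<K, forward
Step 1:
                  D         G
  Initial     3.951     4.489
  Change     -3.068     3.068
  Equil      0.8826     7.557
  solve Keq expr → x = 1.023; check Q = 627.8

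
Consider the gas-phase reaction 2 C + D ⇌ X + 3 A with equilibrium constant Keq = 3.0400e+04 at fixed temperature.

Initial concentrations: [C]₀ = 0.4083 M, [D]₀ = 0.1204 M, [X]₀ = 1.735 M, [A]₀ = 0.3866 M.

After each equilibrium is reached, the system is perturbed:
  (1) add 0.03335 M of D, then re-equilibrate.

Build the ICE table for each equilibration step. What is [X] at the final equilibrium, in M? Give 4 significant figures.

[X]_eq = 1.886 M

Q₀ = 4.995 vs Keq = 3.0400e+04 ⇒ Q<K, forward
Step 1:
                   C          D          X          A
  init        0.4083     0.1204      1.735     0.3866
  Δ           -0.239    -0.1195     0.1195     0.3586
  eq          0.1693 8.8101e-04      1.855     0.7452
  solve Keq expr → x = 0.1195; check Q = 3.0400e+04
Then add 0.03335 M of D.
Step 2:
                   C          D          X          A
  init        0.1693    0.03423      1.855     0.7452
  Δ          -0.0621   -0.03105    0.03105    0.09315
  eq          0.1072   0.003182      1.886     0.8383
  solve Keq expr → x = 0.03105; check Q = 3.0400e+04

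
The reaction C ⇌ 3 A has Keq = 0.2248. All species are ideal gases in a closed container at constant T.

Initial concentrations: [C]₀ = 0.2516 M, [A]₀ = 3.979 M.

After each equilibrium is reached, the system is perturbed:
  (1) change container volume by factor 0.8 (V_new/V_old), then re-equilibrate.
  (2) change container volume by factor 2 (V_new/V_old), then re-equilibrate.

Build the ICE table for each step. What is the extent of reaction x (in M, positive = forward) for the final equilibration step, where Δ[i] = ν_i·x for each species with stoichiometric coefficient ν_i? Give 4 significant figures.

x = 0.06638 M

Q₀ = 250.4 vs Keq = 0.2248 ⇒ Q>K, reverse
Step 1:
                   C          A
  Initial     0.2516      3.979
  Change       1.102     -3.306
  Equil        1.354     0.6726
  solve Keq expr → x = -1.102; check Q = 0.2248
Then change container volume by factor 0.8 (V_new/V_old).
Step 2:
                   C          A
  Initial      1.692     0.8408
  Change     0.03699     -0.111
  Equil        1.729     0.7298
  solve Keq expr → x = -0.03699; check Q = 0.2248
Then change container volume by factor 2 (V_new/V_old).
Step 3:
                   C          A
  Initial     0.8646     0.3649
  Change    -0.06638     0.1991
  Equil       0.7982      0.564
  solve Keq expr → x = 0.06638; check Q = 0.2248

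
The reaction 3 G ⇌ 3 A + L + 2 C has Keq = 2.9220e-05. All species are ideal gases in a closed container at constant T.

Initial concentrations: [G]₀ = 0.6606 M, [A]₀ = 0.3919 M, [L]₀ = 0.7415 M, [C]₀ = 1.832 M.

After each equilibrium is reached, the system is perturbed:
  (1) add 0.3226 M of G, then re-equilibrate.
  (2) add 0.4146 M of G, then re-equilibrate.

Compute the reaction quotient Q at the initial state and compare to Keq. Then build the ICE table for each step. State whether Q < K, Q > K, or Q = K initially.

Q₀ = 0.5196 vs Keq = 2.9220e-05 ⇒ Q>K, reverse
Step 1:
                   G          A          L          C
  I           0.6606     0.3919     0.7415      1.832
  C           0.3647    -0.3647    -0.1216    -0.2431
  E            1.025     0.0272     0.6199      1.589
  solve Keq expr → x = -0.1216; check Q = 2.9220e-05
Then add 0.3226 M of G.
Step 2:
                   G          A          L          C
  I            1.348     0.0272     0.6199      1.589
  C        -0.008207   0.008207   0.002736   0.005471
  E             1.34    0.03541     0.6227      1.594
  solve Keq expr → x = 0.002736; check Q = 2.9220e-05
Then add 0.4146 M of G.
Step 3:
                   G          A          L          C
  I            1.754    0.03541     0.6227      1.594
  C         -0.01046    0.01046   0.003487   0.006974
  E            1.744    0.04587     0.6262      1.601
  solve Keq expr → x = 0.003487; check Q = 2.9220e-05

Q₀ = 0.5196; Q > K (proceeds reverse)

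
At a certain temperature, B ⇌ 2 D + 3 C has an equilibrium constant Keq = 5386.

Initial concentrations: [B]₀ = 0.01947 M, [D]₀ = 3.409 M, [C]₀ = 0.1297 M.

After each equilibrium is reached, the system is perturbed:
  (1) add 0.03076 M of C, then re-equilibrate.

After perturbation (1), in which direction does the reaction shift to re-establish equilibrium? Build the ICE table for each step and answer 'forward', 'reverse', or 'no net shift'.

Q₀ = 1.302 vs Keq = 5386 ⇒ Q<K, forward
Step 1:
                    B           D           C
  I           0.01947       3.409      0.1297
  C          -0.01946     0.03891     0.05837
  E        1.4682e-05       3.448      0.1881
  solve Keq expr → x = 0.01946; check Q = 5386
Then add 0.03076 M of C.
Step 2:
                    B           D           C
  I        1.4682e-05       3.448      0.2188
  C        8.4383e-06 -1.6877e-05 -2.5315e-05
  E        2.3120e-05       3.448      0.2188
  solve Keq expr → x = -8.4383e-06; check Q = 5386

Direction: reverse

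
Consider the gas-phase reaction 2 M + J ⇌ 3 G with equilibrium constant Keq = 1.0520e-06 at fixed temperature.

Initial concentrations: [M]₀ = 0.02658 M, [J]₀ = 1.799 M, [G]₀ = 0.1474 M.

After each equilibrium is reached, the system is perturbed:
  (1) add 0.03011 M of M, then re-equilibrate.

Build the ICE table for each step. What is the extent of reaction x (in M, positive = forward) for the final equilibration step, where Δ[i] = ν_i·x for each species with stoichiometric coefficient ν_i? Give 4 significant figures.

Q₀ = 2.52 vs Keq = 1.0520e-06 ⇒ Q>K, reverse
Step 1:
                    M           J           G
  I           0.02658       1.799      0.1474
  C           0.09621     0.04811     -0.1443
  E            0.1228       1.847    0.003083
  solve Keq expr → x = -0.04811; check Q = 1.0520e-06
Then add 0.03011 M of M.
Step 2:
                    M           J           G
  I            0.1529       1.847    0.003083
  C       -3.2017e-04 -1.6008e-04  4.8025e-04
  E            0.1526       1.847    0.003563
  solve Keq expr → x = 1.6008e-04; check Q = 1.0520e-06

x = 1.6008e-04 M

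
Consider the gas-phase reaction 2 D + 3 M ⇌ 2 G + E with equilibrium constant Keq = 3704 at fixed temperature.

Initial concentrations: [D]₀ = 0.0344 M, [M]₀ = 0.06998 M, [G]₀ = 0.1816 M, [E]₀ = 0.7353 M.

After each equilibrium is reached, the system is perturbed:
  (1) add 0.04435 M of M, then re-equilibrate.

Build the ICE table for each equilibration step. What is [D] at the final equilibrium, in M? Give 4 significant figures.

Q₀ = 5.9794e+04 vs Keq = 3704 ⇒ Q>K, reverse
Step 1:
                    D           M           G           E
  I            0.0344     0.06998      0.1816      0.7353
  C             0.026       0.039      -0.026      -0.013
  E            0.0604       0.109      0.1556      0.7223
  solve Keq expr → x = -0.013; check Q = 3704
Then add 0.04435 M of M.
Step 2:
                    D           M           G           E
  I            0.0604      0.1533      0.1556      0.7223
  C          -0.01257    -0.01885     0.01257    0.006285
  E           0.04783      0.1345      0.1682      0.7286
  solve Keq expr → x = 0.006285; check Q = 3704

[D]_eq = 0.04783 M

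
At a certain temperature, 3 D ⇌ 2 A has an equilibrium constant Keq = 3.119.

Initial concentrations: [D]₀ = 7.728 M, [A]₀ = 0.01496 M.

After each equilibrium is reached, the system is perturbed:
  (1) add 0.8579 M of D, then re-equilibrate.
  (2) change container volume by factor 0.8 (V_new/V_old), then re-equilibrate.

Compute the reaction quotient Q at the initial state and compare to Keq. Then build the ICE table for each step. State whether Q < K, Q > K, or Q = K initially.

Q₀ = 4.8491e-07; Q < K (proceeds forward)

Q₀ = 4.8491e-07 vs Keq = 3.119 ⇒ Q<K, forward
Step 1:
                    D           A
  Initial       7.728     0.01496
  Change       -5.999       3.999
  Equil         1.729       4.014
  solve Keq expr → x = 2; check Q = 3.119
Then add 0.8579 M of D.
Step 2:
                    D           A
  Initial       2.587       4.014
  Change      -0.7223      0.4815
  Equil         1.864       4.496
  solve Keq expr → x = 0.2408; check Q = 3.119
Then change container volume by factor 0.8 (V_new/V_old).
Step 3:
                    D           A
  Initial       2.331        5.62
  Change      -0.1427     0.09514
  Equil         2.188       5.715
  solve Keq expr → x = 0.04757; check Q = 3.119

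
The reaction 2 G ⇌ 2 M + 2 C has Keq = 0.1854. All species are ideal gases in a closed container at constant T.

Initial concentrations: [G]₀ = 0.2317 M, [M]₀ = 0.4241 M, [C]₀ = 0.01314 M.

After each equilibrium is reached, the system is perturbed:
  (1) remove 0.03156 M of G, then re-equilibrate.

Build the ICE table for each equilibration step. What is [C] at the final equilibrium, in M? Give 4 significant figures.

Q₀ = 5.7846e-04 vs Keq = 0.1854 ⇒ Q<K, forward
Step 1:
                    G           M           C
  init         0.2317      0.4241     0.01314
  Δ          -0.09757     0.09757     0.09757
  eq           0.1341      0.5217      0.1107
  solve Keq expr → x = 0.04878; check Q = 0.1854
Then remove 0.03156 M of G.
Step 2:
                    G           M           C
  init         0.1026      0.5217      0.1107
  Δ           0.01294    -0.01294    -0.01294
  eq           0.1155      0.5087     0.09777
  solve Keq expr → x = -0.006471; check Q = 0.1854

[C]_eq = 0.09777 M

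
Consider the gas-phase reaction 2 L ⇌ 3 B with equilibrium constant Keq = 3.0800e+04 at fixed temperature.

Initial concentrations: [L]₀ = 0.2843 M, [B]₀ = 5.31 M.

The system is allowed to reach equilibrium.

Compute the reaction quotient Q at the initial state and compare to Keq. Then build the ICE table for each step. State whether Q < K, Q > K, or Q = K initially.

Q₀ = 1852; Q < K (proceeds forward)

Q₀ = 1852 vs Keq = 3.0800e+04 ⇒ Q<K, forward
Step 1:
                    L           B
  Initial      0.2843        5.31
  Change      -0.2083      0.3125
  Equil       0.07597       5.623
  solve Keq expr → x = 0.1042; check Q = 3.0800e+04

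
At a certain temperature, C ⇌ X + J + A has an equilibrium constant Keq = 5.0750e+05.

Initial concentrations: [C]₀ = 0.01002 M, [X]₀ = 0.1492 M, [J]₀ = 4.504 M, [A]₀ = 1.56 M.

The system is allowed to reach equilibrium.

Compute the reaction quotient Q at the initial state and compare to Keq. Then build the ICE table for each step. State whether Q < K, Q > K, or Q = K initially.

Q₀ = 104.6 vs Keq = 5.0750e+05 ⇒ Q<K, forward
Step 1:
                    C           X           J           A
  Initial     0.01002      0.1492       4.504        1.56
  Change     -0.01002     0.01002     0.01002     0.01002
  Equil    2.2234e-06      0.1592       4.514        1.57
  solve Keq expr → x = 0.01002; check Q = 5.0750e+05

Q₀ = 104.6; Q < K (proceeds forward)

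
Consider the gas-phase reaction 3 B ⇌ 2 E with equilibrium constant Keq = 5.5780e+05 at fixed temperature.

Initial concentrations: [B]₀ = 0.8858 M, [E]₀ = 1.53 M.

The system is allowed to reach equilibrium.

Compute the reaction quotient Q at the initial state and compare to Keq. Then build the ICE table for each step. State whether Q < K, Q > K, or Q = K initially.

Q₀ = 3.368; Q < K (proceeds forward)

Q₀ = 3.368 vs Keq = 5.5780e+05 ⇒ Q<K, forward
Step 1:
                   B          E
  I           0.8858       1.53
  C          -0.8658     0.5772
  E          0.01997      2.107
  solve Keq expr → x = 0.2886; check Q = 5.5780e+05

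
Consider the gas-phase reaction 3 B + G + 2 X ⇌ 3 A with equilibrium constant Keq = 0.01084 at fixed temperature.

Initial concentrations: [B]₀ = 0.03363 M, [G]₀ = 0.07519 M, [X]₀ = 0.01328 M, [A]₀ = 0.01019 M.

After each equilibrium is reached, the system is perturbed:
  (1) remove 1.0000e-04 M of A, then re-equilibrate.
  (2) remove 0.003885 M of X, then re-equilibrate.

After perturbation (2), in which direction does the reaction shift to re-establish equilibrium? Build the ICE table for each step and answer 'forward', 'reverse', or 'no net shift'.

Direction: reverse

Q₀ = 2098 vs Keq = 0.01084 ⇒ Q>K, reverse
Step 1:
                  B         G         X         A
  init      0.03363   0.07519   0.01328   0.01019
  Δ        0.009887  0.003296  0.006592 -0.009887
  eq        0.04352   0.07849   0.01987 3.0252e-04
  solve Keq expr → x = -0.003296; check Q = 0.01084
Then remove 1.0000e-04 M of A.
Step 2:
                  B         G         X         A
  init      0.04352   0.07849   0.01987 2.0252e-04
  Δ       -9.8606e-05 -3.2869e-05 -6.5738e-05 9.8606e-05
  eq        0.04342   0.07845   0.01981 3.0113e-04
  solve Keq expr → x = 3.2869e-05; check Q = 0.01084
Then remove 0.003885 M of X.
Step 3:
                  B         G         X         A
  init      0.04342   0.07845   0.01592 3.0113e-04
  Δ       4.0244e-05 1.3415e-05 2.6829e-05 -4.0244e-05
  eq        0.04346   0.07847   0.01595 2.6089e-04
  solve Keq expr → x = -1.3415e-05; check Q = 0.01084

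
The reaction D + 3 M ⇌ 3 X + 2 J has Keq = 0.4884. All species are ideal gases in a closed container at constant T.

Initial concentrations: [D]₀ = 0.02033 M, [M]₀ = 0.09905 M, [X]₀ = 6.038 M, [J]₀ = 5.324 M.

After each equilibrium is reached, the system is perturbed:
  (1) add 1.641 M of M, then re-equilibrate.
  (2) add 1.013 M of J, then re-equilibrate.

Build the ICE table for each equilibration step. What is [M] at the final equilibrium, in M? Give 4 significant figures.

Q₀ = 3.1583e+08 vs Keq = 0.4884 ⇒ Q>K, reverse
Step 1:
                    D           M           X           J
  I           0.02033     0.09905       6.038       5.324
  C             1.364       4.091      -4.091      -2.728
  E             1.384        4.19       1.947       2.596
  solve Keq expr → x = -1.364; check Q = 0.4884
Then add 1.641 M of M.
Step 2:
                    D           M           X           J
  I             1.384       5.831       1.947       2.596
  C           -0.1231     -0.3692      0.3692      0.2461
  E             1.261       5.462       2.316       2.843
  solve Keq expr → x = 0.1231; check Q = 0.4884
Then add 1.013 M of J.
Step 3:
                    D           M           X           J
  I             1.261       5.462       2.316       3.856
  C           0.08079      0.2424     -0.2424     -0.1616
  E             1.342       5.705       2.074       3.694
  solve Keq expr → x = -0.08079; check Q = 0.4884

[M]_eq = 5.705 M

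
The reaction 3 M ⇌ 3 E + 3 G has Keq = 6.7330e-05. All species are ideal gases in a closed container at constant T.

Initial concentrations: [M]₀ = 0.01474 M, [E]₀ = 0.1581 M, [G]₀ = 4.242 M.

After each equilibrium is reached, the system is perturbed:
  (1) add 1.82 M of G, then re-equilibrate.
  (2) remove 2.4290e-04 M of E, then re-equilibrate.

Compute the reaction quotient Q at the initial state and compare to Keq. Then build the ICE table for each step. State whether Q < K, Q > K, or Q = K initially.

Q₀ = 9.4192e+04; Q > K (proceeds reverse)

Q₀ = 9.4192e+04 vs Keq = 6.7330e-05 ⇒ Q>K, reverse
Step 1:
                    M           E           G
  I           0.01474      0.1581       4.242
  C            0.1564     -0.1564     -0.1564
  E            0.1711    0.001704       4.086
  solve Keq expr → x = -0.05213; check Q = 6.7330e-05
Then add 1.82 M of G.
Step 2:
                    M           E           G
  I            0.1711    0.001704       5.906
  C        5.2147e-04 -5.2147e-04 -5.2147e-04
  E            0.1717    0.001183       5.905
  solve Keq expr → x = -1.7382e-04; check Q = 6.7330e-05
Then remove 2.4290e-04 M of E.
Step 3:
                    M           E           G
  I            0.1717  9.3970e-04       5.905
  C       -2.4119e-04  2.4119e-04  2.4119e-04
  E            0.1714    0.001181       5.905
  solve Keq expr → x = 8.0397e-05; check Q = 6.7330e-05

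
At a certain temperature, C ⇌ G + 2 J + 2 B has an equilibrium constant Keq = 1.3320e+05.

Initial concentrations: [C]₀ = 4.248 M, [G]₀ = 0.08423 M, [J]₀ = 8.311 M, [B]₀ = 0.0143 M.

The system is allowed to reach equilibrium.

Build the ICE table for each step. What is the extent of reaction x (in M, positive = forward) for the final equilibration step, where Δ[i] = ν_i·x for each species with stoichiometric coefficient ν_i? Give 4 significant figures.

x = 3.814 M

Q₀ = 2.8007e-04 vs Keq = 1.3320e+05 ⇒ Q<K, forward
Step 1:
                   C          G          J          B
  I            4.248    0.08423      8.311     0.0143
  C           -3.814      3.814      7.628      7.628
  E           0.4342      3.898      15.94      7.642
  solve Keq expr → x = 3.814; check Q = 1.3320e+05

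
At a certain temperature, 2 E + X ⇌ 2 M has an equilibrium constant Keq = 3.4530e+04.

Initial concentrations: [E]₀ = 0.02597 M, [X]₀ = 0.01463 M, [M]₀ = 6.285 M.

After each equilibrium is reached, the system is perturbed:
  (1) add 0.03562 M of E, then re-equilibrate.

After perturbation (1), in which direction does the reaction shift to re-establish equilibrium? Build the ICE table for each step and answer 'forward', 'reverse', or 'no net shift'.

Q₀ = 4.0033e+06 vs Keq = 3.4530e+04 ⇒ Q>K, reverse
Step 1:
                  E         X         M
  I         0.02597   0.01463     6.285
  C          0.1033   0.05163   -0.1033
  E          0.1292   0.06626     6.182
  solve Keq expr → x = -0.05163; check Q = 3.4530e+04
Then add 0.03562 M of E.
Step 2:
                  E         X         M
  I          0.1649   0.06626     6.182
  C         -0.0225  -0.01125    0.0225
  E          0.1424   0.05501     6.204
  solve Keq expr → x = 0.01125; check Q = 3.4530e+04

Direction: forward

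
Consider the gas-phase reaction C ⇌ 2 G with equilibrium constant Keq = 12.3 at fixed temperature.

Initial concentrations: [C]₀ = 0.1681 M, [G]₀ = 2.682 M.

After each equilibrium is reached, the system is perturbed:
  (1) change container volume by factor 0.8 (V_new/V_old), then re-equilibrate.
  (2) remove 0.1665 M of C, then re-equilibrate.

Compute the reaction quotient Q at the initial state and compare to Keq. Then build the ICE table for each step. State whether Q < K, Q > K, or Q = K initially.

Q₀ = 42.79; Q > K (proceeds reverse)

Q₀ = 42.79 vs Keq = 12.3 ⇒ Q>K, reverse
Step 1:
                    C           G
  init         0.1681       2.682
  Δ            0.2319     -0.4638
  eq              0.4       2.218
  solve Keq expr → x = -0.2319; check Q = 12.3
Then change container volume by factor 0.8 (V_new/V_old).
Step 2:
                    C           G
  init            0.5       2.773
  Δ           0.06649      -0.133
  eq           0.5665        2.64
  solve Keq expr → x = -0.06649; check Q = 12.3
Then remove 0.1665 M of C.
Step 3:
                    C           G
  init            0.4        2.64
  Δ           0.09104     -0.1821
  eq           0.4911       2.458
  solve Keq expr → x = -0.09104; check Q = 12.3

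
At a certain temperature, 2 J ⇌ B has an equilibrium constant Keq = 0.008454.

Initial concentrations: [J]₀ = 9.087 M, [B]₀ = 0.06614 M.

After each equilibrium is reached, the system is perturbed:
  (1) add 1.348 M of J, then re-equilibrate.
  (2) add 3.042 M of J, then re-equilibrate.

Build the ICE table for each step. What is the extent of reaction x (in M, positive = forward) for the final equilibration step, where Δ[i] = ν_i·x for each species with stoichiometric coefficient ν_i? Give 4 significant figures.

x = 0.3923 M

Q₀ = 8.0098e-04 vs Keq = 0.008454 ⇒ Q<K, forward
Step 1:
                  J         B
  I           9.087   0.06614
  C         -0.9792    0.4896
  E           8.108    0.5557
  solve Keq expr → x = 0.4896; check Q = 0.008454
Then add 1.348 M of J.
Step 2:
                  J         B
  I           9.456    0.5557
  C         -0.3045    0.1523
  E           9.151     0.708
  solve Keq expr → x = 0.1523; check Q = 0.008454
Then add 3.042 M of J.
Step 3:
                  J         B
  I           12.19     0.708
  C         -0.7847    0.3923
  E           11.41       1.1
  solve Keq expr → x = 0.3923; check Q = 0.008454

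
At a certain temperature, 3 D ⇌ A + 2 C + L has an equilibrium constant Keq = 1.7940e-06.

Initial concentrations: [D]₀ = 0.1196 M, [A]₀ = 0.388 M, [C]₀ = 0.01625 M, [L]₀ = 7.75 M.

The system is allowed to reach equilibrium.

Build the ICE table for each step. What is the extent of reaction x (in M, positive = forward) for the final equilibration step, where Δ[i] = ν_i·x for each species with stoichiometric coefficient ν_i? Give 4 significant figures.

Q₀ = 0.4641 vs Keq = 1.7940e-06 ⇒ Q>K, reverse
Step 1:
                  D         A         C         L
  Initial    0.1196     0.388   0.01625      7.75
  Change    0.02431 -0.008104  -0.01621 -0.008104
  Equil      0.1439    0.3799 4.2638e-05     7.742
  solve Keq expr → x = -0.008104; check Q = 1.7940e-06

x = -0.008104 M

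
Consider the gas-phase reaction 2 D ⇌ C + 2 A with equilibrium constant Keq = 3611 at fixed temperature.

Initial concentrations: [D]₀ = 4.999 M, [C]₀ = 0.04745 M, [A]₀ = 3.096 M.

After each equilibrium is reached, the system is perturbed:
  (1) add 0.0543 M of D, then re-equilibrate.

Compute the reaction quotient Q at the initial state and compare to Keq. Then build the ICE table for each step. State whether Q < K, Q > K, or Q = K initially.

Q₀ = 0.0182 vs Keq = 3611 ⇒ Q<K, forward
Step 1:
                   D          C          A
  init         4.999    0.04745      3.096
  Δ           -4.794      2.397      4.794
  eq          0.2053      2.444       7.89
  solve Keq expr → x = 2.397; check Q = 3611
Then add 0.0543 M of D.
Step 2:
                   D          C          A
  init        0.2596      2.444       7.89
  Δ         -0.05186    0.02593    0.05186
  eq          0.2077       2.47      7.942
  solve Keq expr → x = 0.02593; check Q = 3611

Q₀ = 0.0182; Q < K (proceeds forward)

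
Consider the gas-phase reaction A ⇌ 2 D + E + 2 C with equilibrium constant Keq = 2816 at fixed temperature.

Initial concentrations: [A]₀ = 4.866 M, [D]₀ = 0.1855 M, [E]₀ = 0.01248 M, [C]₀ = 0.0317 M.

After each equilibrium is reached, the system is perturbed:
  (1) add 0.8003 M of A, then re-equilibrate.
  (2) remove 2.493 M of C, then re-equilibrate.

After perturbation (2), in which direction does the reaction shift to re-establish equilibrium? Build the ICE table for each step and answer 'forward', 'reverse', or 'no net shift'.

Q₀ = 8.8685e-08 vs Keq = 2816 ⇒ Q<K, forward
Step 1:
                    A           D           E           C
  init          4.866      0.1855     0.01248      0.0317
  Δ            -3.104       6.208       3.104       6.208
  eq            1.762       6.394       3.117        6.24
  solve Keq expr → x = 3.104; check Q = 2816
Then add 0.8003 M of A.
Step 2:
                    A           D           E           C
  init          2.562       6.394       3.117        6.24
  Δ           -0.1924      0.3848      0.1924      0.3848
  eq             2.37       6.779       3.309       6.625
  solve Keq expr → x = 0.1924; check Q = 2816
Then remove 2.493 M of C.
Step 3:
                    A           D           E           C
  init           2.37       6.779       3.309       4.132
  Δ           -0.4323      0.8645      0.4323      0.8645
  eq            1.937       7.643       3.741       4.996
  solve Keq expr → x = 0.4323; check Q = 2816

Direction: forward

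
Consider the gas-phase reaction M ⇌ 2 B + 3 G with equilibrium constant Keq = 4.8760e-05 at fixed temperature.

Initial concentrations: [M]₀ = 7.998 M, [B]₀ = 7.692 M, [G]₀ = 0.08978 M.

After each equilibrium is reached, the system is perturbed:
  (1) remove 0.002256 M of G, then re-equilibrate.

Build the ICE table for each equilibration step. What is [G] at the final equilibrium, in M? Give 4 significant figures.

[G]_eq = 0.01884 M

Q₀ = 0.005353 vs Keq = 4.8760e-05 ⇒ Q>K, reverse
Step 1:
                  M         B         G
  Initial     7.998     7.692   0.08978
  Change    0.02364  -0.04729  -0.07093
  Equil       8.022     7.645   0.01885
  solve Keq expr → x = -0.02364; check Q = 4.8760e-05
Then remove 0.002256 M of G.
Step 2:
                  M         B         G
  Initial     8.022     7.645   0.01659
  Change  -7.5098e-04  0.001502  0.002253
  Equil       8.021     7.646   0.01884
  solve Keq expr → x = 7.5098e-04; check Q = 4.8760e-05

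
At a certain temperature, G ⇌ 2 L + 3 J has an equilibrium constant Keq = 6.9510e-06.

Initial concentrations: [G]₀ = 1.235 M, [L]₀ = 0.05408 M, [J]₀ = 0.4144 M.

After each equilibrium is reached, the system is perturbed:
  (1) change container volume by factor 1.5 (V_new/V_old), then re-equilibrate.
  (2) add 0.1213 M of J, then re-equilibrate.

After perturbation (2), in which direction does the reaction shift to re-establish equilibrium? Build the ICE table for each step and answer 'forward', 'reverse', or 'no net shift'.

Direction: reverse

Q₀ = 1.6853e-04 vs Keq = 6.9510e-06 ⇒ Q>K, reverse
Step 1:
                   G          L          J
  I            1.235    0.05408     0.4144
  C          0.02004   -0.04007   -0.06011
  E            1.255    0.01401     0.3543
  solve Keq expr → x = -0.02004; check Q = 6.9510e-06
Then change container volume by factor 1.5 (V_new/V_old).
Step 2:
                   G          L          J
  I           0.8367   0.009337     0.2362
  C        -0.004898   0.009797     0.0147
  E           0.8318    0.01913     0.2509
  solve Keq expr → x = 0.004898; check Q = 6.9510e-06
Then add 0.1213 M of J.
Step 3:
                   G          L          J
  I           0.8318    0.01913     0.3722
  C         0.003993  -0.007985   -0.01198
  E           0.8358    0.01115     0.3602
  solve Keq expr → x = -0.003993; check Q = 6.9510e-06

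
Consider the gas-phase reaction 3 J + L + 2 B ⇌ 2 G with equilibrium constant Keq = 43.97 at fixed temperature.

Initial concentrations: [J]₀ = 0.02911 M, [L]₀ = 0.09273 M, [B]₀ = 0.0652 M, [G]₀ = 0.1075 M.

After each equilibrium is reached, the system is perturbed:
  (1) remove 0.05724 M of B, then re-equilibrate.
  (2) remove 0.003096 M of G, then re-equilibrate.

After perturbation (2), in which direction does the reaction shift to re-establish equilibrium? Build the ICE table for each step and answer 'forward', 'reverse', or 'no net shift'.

Q₀ = 1.1884e+06 vs Keq = 43.97 ⇒ Q>K, reverse
Step 1:
                  J         L         B         G
  init      0.02911   0.09273    0.0652    0.1075
  Δ          0.1273   0.04243   0.08487  -0.08487
  eq         0.1564    0.1352    0.1501   0.02263
  solve Keq expr → x = -0.04243; check Q = 43.97
Then remove 0.05724 M of B.
Step 2:
                  J         L         B         G
  init       0.1564    0.1352   0.09283   0.02263
  Δ        0.009258  0.003086  0.006172 -0.006172
  eq         0.1657    0.1383     0.099   0.01646
  solve Keq expr → x = -0.003086; check Q = 43.97
Then remove 0.003096 M of G.
Step 3:
                  J         L         B         G
  init       0.1657    0.1383     0.099   0.01336
  Δ       -0.003289 -0.001096 -0.002193  0.002193
  eq         0.1624    0.1372   0.09681   0.01556
  solve Keq expr → x = 0.001096; check Q = 43.97

Direction: forward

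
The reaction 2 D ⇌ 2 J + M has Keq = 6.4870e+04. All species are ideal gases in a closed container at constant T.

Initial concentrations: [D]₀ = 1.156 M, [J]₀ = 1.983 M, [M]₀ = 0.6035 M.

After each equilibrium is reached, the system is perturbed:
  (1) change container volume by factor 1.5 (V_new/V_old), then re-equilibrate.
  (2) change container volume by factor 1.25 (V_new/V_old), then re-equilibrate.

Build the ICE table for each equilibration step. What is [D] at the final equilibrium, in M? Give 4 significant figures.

Q₀ = 1.776 vs Keq = 6.4870e+04 ⇒ Q<K, forward
Step 1:
                   D          J          M
  init         1.156      1.983     0.6035
  Δ           -1.143      1.143     0.5713
  eq          0.0133      3.126      1.175
  solve Keq expr → x = 0.5713; check Q = 6.4870e+04
Then change container volume by factor 1.5 (V_new/V_old).
Step 2:
                   D          J          M
  init      0.008868      2.084     0.7832
  Δ        -0.001618   0.001618 8.0897e-04
  eq         0.00725      2.085      0.784
  solve Keq expr → x = 8.0897e-04; check Q = 6.4870e+04
Then change container volume by factor 1.25 (V_new/V_old).
Step 3:
                   D          J          M
  init        0.0058      1.668     0.6272
  Δ       -6.0917e-04 6.0917e-04 3.0459e-04
  eq        0.005191      1.669     0.6275
  solve Keq expr → x = 3.0459e-04; check Q = 6.4870e+04

[D]_eq = 0.005191 M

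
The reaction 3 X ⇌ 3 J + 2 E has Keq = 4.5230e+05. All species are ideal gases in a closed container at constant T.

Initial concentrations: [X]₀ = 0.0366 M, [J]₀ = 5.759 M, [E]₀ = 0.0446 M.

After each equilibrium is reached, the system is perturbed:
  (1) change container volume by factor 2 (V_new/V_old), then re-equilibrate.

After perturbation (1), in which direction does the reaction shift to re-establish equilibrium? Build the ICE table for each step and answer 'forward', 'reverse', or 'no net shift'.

Direction: forward

Q₀ = 7749 vs Keq = 4.5230e+05 ⇒ Q<K, forward
Step 1:
                  X         J         E
  init       0.0366     5.759    0.0446
  Δ         -0.0249    0.0249    0.0166
  eq         0.0117     5.784    0.0612
  solve Keq expr → x = 0.0083; check Q = 4.5230e+05
Then change container volume by factor 2 (V_new/V_old).
Step 2:
                  X         J         E
  init     0.005851     2.892    0.0306
  Δ       -0.002053  0.002053  0.001369
  eq       0.003798     2.894   0.03197
  solve Keq expr → x = 6.8440e-04; check Q = 4.5230e+05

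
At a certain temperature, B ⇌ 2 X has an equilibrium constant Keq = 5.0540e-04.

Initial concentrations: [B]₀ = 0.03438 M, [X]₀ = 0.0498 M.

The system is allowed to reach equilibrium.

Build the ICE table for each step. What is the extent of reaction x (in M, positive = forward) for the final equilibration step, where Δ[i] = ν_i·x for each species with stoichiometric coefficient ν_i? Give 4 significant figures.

Q₀ = 0.07214 vs Keq = 5.0540e-04 ⇒ Q>K, reverse
Step 1:
                   B          X
  I          0.03438     0.0498
  C          0.02223   -0.04445
  E          0.05661   0.005349
  solve Keq expr → x = -0.02223; check Q = 5.0540e-04

x = -0.02223 M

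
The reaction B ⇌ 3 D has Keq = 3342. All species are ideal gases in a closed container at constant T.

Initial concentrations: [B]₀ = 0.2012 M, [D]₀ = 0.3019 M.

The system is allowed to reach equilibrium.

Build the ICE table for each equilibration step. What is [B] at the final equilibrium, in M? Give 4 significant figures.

Q₀ = 0.1368 vs Keq = 3342 ⇒ Q<K, forward
Step 1:
                   B          D
  Initial     0.2012     0.3019
  Change      -0.201     0.6029
  Equil   2.2167e-04     0.9048
  solve Keq expr → x = 0.201; check Q = 3342

[B]_eq = 2.2167e-04 M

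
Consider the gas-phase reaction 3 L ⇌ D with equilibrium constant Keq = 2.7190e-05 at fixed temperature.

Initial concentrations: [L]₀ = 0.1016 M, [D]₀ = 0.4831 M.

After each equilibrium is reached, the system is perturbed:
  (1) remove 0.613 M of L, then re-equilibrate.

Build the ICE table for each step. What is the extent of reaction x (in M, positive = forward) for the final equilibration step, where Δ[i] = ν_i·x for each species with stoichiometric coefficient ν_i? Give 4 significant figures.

Q₀ = 460.6 vs Keq = 2.7190e-05 ⇒ Q>K, reverse
Step 1:
                    L           D
  init         0.1016      0.4831
  Δ             1.449      -0.483
  eq            1.551  1.0137e-04
  solve Keq expr → x = -0.483; check Q = 2.7190e-05
Then remove 0.613 M of L.
Step 2:
                    L           D
  init         0.9376  1.0137e-04
  Δ        2.3682e-04 -7.8941e-05
  eq           0.9378  2.2428e-05
  solve Keq expr → x = -7.8941e-05; check Q = 2.7190e-05

x = -7.8941e-05 M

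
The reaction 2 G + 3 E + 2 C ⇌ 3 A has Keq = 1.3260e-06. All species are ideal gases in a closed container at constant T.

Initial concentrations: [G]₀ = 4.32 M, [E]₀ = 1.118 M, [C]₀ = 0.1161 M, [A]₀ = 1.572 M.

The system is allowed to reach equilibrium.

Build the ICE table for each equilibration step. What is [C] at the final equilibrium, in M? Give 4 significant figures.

Q₀ = 11.05 vs Keq = 1.3260e-06 ⇒ Q>K, reverse
Step 1:
                   G          E          C          A
  I             4.32      1.118     0.1161      1.572
  C           0.9862      1.479     0.9862     -1.479
  E            5.306      2.597      1.102    0.09264
  solve Keq expr → x = -0.4931; check Q = 1.3260e-06

[C]_eq = 1.102 M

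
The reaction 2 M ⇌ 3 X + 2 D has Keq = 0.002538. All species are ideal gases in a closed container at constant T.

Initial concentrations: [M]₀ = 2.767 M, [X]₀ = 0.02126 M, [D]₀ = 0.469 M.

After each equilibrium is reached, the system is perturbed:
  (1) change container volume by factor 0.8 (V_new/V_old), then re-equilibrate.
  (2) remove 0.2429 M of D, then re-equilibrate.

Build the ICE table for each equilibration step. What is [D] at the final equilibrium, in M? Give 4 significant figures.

[D]_eq = 0.6025 M

Q₀ = 2.7607e-07 vs Keq = 0.002538 ⇒ Q<K, forward
Step 1:
                  M         X         D
  init        2.767   0.02126     0.469
  Δ         -0.2068    0.3102    0.2068
  eq           2.56    0.3315    0.6758
  solve Keq expr → x = 0.1034; check Q = 0.002538
Then change container volume by factor 0.8 (V_new/V_old).
Step 2:
                  M         X         D
  init          3.2    0.4144    0.8448
  Δ         0.04491  -0.06737  -0.04491
  eq          3.245     0.347    0.7999
  solve Keq expr → x = -0.02246; check Q = 0.002538
Then remove 0.2429 M of D.
Step 3:
                  M         X         D
  init        3.245     0.347     0.557
  Δ        -0.04549   0.06824   0.04549
  eq            3.2    0.4152    0.6025
  solve Keq expr → x = 0.02275; check Q = 0.002538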